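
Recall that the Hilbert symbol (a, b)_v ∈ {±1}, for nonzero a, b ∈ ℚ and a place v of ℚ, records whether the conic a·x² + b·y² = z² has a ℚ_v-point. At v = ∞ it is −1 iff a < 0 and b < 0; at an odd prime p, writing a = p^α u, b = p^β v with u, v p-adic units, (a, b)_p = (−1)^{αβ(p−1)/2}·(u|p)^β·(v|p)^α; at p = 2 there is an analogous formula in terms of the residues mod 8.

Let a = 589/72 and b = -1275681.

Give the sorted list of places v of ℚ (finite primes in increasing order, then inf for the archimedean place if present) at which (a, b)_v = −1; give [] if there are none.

Mod squares: a ≡ 1178, b ≡ -1275681. Check v ∈ {∞, 2, 3, 11, 19, 29, 31, 43}.
v=31: a=31^1·(≡5), b=31^1·(≡17) mod 31; (5|31)=+1, (17|31)=-1; (−1)^{1·1·15}·(+1)^1·(-1)^1 = +1.
v=19: a=19^1·(≡16), b=19^0·(≡17) mod 19; (16|19)=+1, (17|19)=+1; (−1)^{1·0·9}·(+1)^0·(+1)^1 = +1.
v=3: a=3^-2·(≡2), b=3^1·(≡2) mod 3; (2|3)=-1, (2|3)=-1; (−1)^{-2·1·1}·(-1)^1·(-1)^-2 = -1.
v=2: v_2(a)=-3, v_2(b)=0; units ≡ 5, 7 (mod 8); ε·ε+αω+βω = 0·1+-3·0+0·1 ≡ 0  ⇒  (a,b)_2 = +1.
v=43: a=43^0·(≡4), b=43^1·(≡3) mod 43; (4|43)=+1, (3|43)=-1; (−1)^{0·1·21}·(+1)^1·(-1)^0 = +1.
v=11: a=11^0·(≡1), b=11^1·(≡2) mod 11; (1|11)=+1, (2|11)=-1; (−1)^{0·1·5}·(+1)^1·(-1)^0 = +1.
v=29: a=29^0·(≡11), b=29^1·(≡4) mod 29; (11|29)=-1, (4|29)=+1; (−1)^{0·1·14}·(-1)^1·(+1)^0 = -1.
v=∞: 1178 > 0 and -1275681 < 0  ⇒  (a,b)_∞ = +1.
|Ram(1178, -1275681)| = 2, even; anisotropic at {3, 29}.

[3, 29]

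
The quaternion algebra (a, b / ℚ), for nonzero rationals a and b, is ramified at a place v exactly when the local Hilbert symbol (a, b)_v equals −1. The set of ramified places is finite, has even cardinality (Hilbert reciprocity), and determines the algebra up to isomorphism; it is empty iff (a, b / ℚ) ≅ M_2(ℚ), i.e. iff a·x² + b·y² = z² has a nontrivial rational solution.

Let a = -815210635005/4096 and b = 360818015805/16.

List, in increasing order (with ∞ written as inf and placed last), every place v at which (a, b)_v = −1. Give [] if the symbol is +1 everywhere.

Mod squares: a ≡ -2405, b ≡ 91205. Check v ∈ {∞, 2, 3, 5, 13, 17, 19, 29, 37}.
v=37: a=37^1·(≡11), b=37^1·(≡17) mod 37; (11|37)=+1, (17|37)=-1; (−1)^{1·1·18}·(+1)^1·(-1)^1 = -1.
v=5: a=5^1·(≡4), b=5^1·(≡1) mod 5; (4|5)=+1, (1|5)=+1; (−1)^{1·1·2}·(+1)^1·(+1)^1 = +1.
v=13: a=13^1·(≡12), b=13^2·(≡4) mod 13; (12|13)=+1, (4|13)=+1; (−1)^{1·2·6}·(+1)^2·(+1)^1 = +1.
v=19: a=19^4·(≡2), b=19^0·(≡16) mod 19; (2|19)=-1, (16|19)=+1; (−1)^{4·0·9}·(-1)^0·(+1)^4 = +1.
v=17: a=17^2·(≡13), b=17^3·(≡11) mod 17; (13|17)=+1, (11|17)=-1; (−1)^{2·3·8}·(+1)^3·(-1)^2 = +1.
v=29: a=29^0·(≡17), b=29^1·(≡1) mod 29; (17|29)=-1, (1|29)=+1; (−1)^{0·1·14}·(-1)^1·(+1)^0 = -1.
v=3: a=3^2·(≡1), b=3^4·(≡2) mod 3; (1|3)=+1, (2|3)=-1; (−1)^{2·4·1}·(+1)^4·(-1)^2 = +1.
v=∞: -2405 < 0 and 91205 > 0  ⇒  (a,b)_∞ = +1.
v=2: v_2(a)=-12, v_2(b)=-4; units ≡ 3, 5 (mod 8); ε·ε+αω+βω = 1·0+-12·1+-4·1 ≡ 0  ⇒  (a,b)_2 = +1.
(-2405, 91205 / ℚ) ramifies at {29, 37}: a division algebra.

[29, 37]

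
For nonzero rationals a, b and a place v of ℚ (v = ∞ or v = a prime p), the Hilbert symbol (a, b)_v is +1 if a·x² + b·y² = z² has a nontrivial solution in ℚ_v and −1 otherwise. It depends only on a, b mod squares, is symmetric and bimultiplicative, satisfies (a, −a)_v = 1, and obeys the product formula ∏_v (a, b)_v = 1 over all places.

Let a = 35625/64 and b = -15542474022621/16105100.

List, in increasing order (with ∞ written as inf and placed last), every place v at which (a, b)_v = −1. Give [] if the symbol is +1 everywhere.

Mod squares: a ≡ 57, b ≡ -231. Check v ∈ {∞, 2, 3, 5, 7, 11, 13, 19, 43}.
v=7: a=7^0·(≡2), b=7^1·(≡1) mod 7; (2|7)=+1, (1|7)=+1; (−1)^{0·1·3}·(+1)^1·(+1)^0 = +1.
v=13: a=13^0·(≡8), b=13^2·(≡1) mod 13; (8|13)=-1, (1|13)=+1; (−1)^{0·2·6}·(-1)^2·(+1)^0 = +1.
v=∞: 57 > 0 and -231 < 0  ⇒  (a,b)_∞ = +1.
v=19: a=19^1·(≡10), b=19^2·(≡9) mod 19; (10|19)=-1, (9|19)=+1; (−1)^{1·2·9}·(-1)^2·(+1)^1 = +1.
v=43: a=43^0·(≡1), b=43^2·(≡8) mod 43; (1|43)=+1, (8|43)=-1; (−1)^{0·2·21}·(+1)^2·(-1)^0 = +1.
v=11: a=11^0·(≡2), b=11^-5·(≡4) mod 11; (2|11)=-1, (4|11)=+1; (−1)^{0·-5·5}·(-1)^-5·(+1)^0 = -1.
v=3: a=3^1·(≡1), b=3^9·(≡1) mod 3; (1|3)=+1, (1|3)=+1; (−1)^{1·9·1}·(+1)^9·(+1)^1 = -1.
v=2: v_2(a)=-6, v_2(b)=-2; units ≡ 1, 1 (mod 8); ε·ε+αω+βω = 0·0+-6·0+-2·0 ≡ 0  ⇒  (a,b)_2 = +1.
v=5: a=5^4·(≡3), b=5^-2·(≡1) mod 5; (3|5)=-1, (1|5)=+1; (−1)^{4·-2·2}·(-1)^-2·(+1)^4 = +1.
|Ram(57, -231)| = 2, even; anisotropic at {3, 11}.

[3, 11]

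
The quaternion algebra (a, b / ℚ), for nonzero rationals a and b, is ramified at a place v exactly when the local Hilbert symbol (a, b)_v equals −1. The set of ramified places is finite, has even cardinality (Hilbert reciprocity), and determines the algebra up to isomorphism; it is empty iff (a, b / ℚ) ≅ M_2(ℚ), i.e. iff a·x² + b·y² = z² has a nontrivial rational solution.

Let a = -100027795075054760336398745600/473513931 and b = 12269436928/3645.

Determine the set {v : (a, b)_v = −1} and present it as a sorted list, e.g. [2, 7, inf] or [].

Mod squares: a ≡ -73465381, b ≡ 76415. Check v ∈ {∞, 2, 3, 5, 7, 11, 17, 19, 23, 29, 31}.
v=3: a=3^-16·(≡2), b=3^-6·(≡2) mod 3; (2|3)=-1, (2|3)=-1; (−1)^{-16·-6·1}·(-1)^-6·(-1)^-16 = +1.
v=19: a=19^1·(≡12), b=19^0·(≡17) mod 19; (12|19)=-1, (17|19)=+1; (−1)^{1·0·9}·(-1)^0·(+1)^1 = +1.
v=17: a=17^5·(≡16), b=17^1·(≡5) mod 17; (16|17)=+1, (5|17)=-1; (−1)^{5·1·8}·(+1)^1·(-1)^5 = -1.
v=29: a=29^3·(≡28), b=29^1·(≡24) mod 29; (28|29)=+1, (24|29)=+1; (−1)^{3·1·14}·(+1)^1·(+1)^3 = +1.
v=∞: -73465381 < 0 and 76415 > 0  ⇒  (a,b)_∞ = +1.
v=2: v_2(a)=24, v_2(b)=14; units ≡ 3, 7 (mod 8); ε·ε+αω+βω = 1·1+24·0+14·1 ≡ 1  ⇒  (a,b)_2 = -1.
v=7: a=7^0·(≡1), b=7^2·(≡3) mod 7; (1|7)=+1, (3|7)=-1; (−1)^{0·2·3}·(+1)^2·(-1)^0 = +1.
v=5: a=5^2·(≡1), b=5^-1·(≡2) mod 5; (1|5)=+1, (2|5)=-1; (−1)^{2·-1·2}·(+1)^-1·(-1)^2 = +1.
v=31: a=31^3·(≡12), b=31^1·(≡14) mod 31; (12|31)=-1, (14|31)=+1; (−1)^{3·1·15}·(-1)^1·(+1)^3 = +1.
v=11: a=11^-1·(≡9), b=11^0·(≡3) mod 11; (9|11)=+1, (3|11)=+1; (−1)^{-1·0·5}·(+1)^0·(+1)^-1 = +1.
v=23: a=23^3·(≡8), b=23^0·(≡1) mod 23; (8|23)=+1, (1|23)=+1; (−1)^{3·0·11}·(+1)^0·(+1)^3 = +1.
(-73465381, 76415 / ℚ) ramifies at {2, 17}: a division algebra.

[2, 17]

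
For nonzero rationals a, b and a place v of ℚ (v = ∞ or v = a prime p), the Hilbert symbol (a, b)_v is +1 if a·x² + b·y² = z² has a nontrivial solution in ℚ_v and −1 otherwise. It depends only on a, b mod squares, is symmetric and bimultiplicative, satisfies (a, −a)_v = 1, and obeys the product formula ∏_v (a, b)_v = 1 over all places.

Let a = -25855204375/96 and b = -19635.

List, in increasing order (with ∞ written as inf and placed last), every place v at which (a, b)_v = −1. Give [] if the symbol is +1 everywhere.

Mod squares: a ≡ -42, b ≡ -19635. Check v ∈ {∞, 2, 3, 5, 7, 11, 13, 17}.
v=11: a=11^2·(≡10), b=11^1·(≡8) mod 11; (10|11)=-1, (8|11)=-1; (−1)^{2·1·5}·(-1)^1·(-1)^2 = -1.
v=13: a=13^2·(≡4), b=13^0·(≡8) mod 13; (4|13)=+1, (8|13)=-1; (−1)^{2·0·6}·(+1)^0·(-1)^2 = +1.
v=7: a=7^1·(≡4), b=7^1·(≡2) mod 7; (4|7)=+1, (2|7)=+1; (−1)^{1·1·3}·(+1)^1·(+1)^1 = -1.
v=3: a=3^-1·(≡1), b=3^1·(≡1) mod 3; (1|3)=+1, (1|3)=+1; (−1)^{-1·1·1}·(+1)^1·(+1)^-1 = -1.
v=∞: -42 < 0 and -19635 < 0  ⇒  (a,b)_∞ = -1.
v=17: a=17^2·(≡15), b=17^1·(≡1) mod 17; (15|17)=+1, (1|17)=+1; (−1)^{2·1·8}·(+1)^1·(+1)^2 = +1.
v=2: v_2(a)=-5, v_2(b)=0; units ≡ 3, 5 (mod 8); ε·ε+αω+βω = 1·0+-5·1+0·1 ≡ 1  ⇒  (a,b)_2 = -1.
v=5: a=5^4·(≡3), b=5^1·(≡3) mod 5; (3|5)=-1, (3|5)=-1; (−1)^{4·1·2}·(-1)^1·(-1)^4 = -1.
(-42, -19635 / ℚ) ramifies at {2, 3, 5, 7, 11, ∞}: a division algebra.

[2, 3, 5, 7, 11, inf]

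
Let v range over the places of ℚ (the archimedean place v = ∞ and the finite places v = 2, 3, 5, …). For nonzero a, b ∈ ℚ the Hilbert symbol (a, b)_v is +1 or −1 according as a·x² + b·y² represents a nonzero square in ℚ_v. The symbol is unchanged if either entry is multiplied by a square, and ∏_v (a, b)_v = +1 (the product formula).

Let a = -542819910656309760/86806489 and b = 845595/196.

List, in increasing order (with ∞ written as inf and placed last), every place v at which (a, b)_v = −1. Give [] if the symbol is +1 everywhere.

(a, b) ≡ (-330410, 93955) mod (ℚ^×)²; places V = {2, 3, 5, 7, 11, 19, 23, 37, 43, 47, ∞}.
(a,b)_37: α=1, u≡15; β=0, v≡30 (mod 37); (15|37)=-1, (30|37)=+1; sign (−1)^0·-1^0·+1^1 = +1.
(a,b)_7: α=-2, u≡2; β=-2, v≡4 (mod 7); (2|7)=+1, (4|7)=+1; sign (−1)^0·+1^-2·+1^-2 = +1.
(a,b)_43: α=2, u≡39; β=1, v≡40 (mod 43); (39|43)=-1, (40|43)=+1; sign (−1)^0·-1^1·+1^2 = -1.
(a,b)_5: α=1, u≡2; β=1, v≡4 (mod 5); (2|5)=-1, (4|5)=+1; sign (−1)^0·-1^1·+1^1 = -1.
(a,b)_3: α=8, u≡1; β=2, v≡1 (mod 3); (1|3)=+1, (1|3)=+1; sign (−1)^0·+1^2·+1^8 = +1.
(a,b)_19: α=1, u≡10; β=1, v≡17 (mod 19); (10|19)=-1, (17|19)=+1; sign (−1)^1·-1^1·+1^1 = +1.
(a,b)_47: α=1, u≡45; β=0, v≡14 (mod 47); (45|47)=-1, (14|47)=+1; sign (−1)^0·-1^0·+1^1 = +1.
(a,b)_∞: sgn(-330410)=−, sgn(93955)=+, so +1.
(a,b)_23: α=2, u≡2; β=1, v≡22 (mod 23); (2|23)=+1, (22|23)=-1; sign (−1)^0·+1^1·-1^2 = +1.
(a,b)_11: α=-6, u≡2; β=0, v≡4 (mod 11); (2|11)=-1, (4|11)=+1; sign (−1)^0·-1^0·+1^-6 = +1.
(a,b)_2: α=9, β=-2; u≡3, v≡3 (mod 8); ε(u)ε(v)=1·1, αω(v)=9·1, βω(u)=-2·1; sum ≡ 0  ⇒  +1.
(-330410, 93955 / ℚ) ramifies at {5, 43}: a division algebra.

[5, 43]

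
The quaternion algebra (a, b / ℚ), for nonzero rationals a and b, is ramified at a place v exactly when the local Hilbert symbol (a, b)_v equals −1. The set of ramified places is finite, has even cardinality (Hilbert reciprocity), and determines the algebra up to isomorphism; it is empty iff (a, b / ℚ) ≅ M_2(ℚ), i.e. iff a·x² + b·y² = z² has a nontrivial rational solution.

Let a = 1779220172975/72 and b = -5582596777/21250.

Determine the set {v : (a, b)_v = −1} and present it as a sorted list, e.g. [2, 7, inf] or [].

Mod squares: a ≡ 32062, b ≡ -993922. Check v ∈ {∞, 2, 3, 5, 7, 17, 19, 23, 31, 41, 43}.
v=19: a=19^0·(≡11), b=19^2·(≡16) mod 19; (11|19)=+1, (16|19)=+1; (−1)^{0·2·9}·(+1)^2·(+1)^0 = +1.
v=∞: 32062 > 0 and -993922 < 0  ⇒  (a,b)_∞ = +1.
v=3: a=3^-2·(≡1), b=3^0·(≡2) mod 3; (1|3)=+1, (2|3)=-1; (−1)^{-2·0·1}·(+1)^0·(-1)^-2 = +1.
v=5: a=5^2·(≡2), b=5^-4·(≡2) mod 5; (2|5)=-1, (2|5)=-1; (−1)^{2·-4·2}·(-1)^-4·(-1)^2 = +1.
v=43: a=43^2·(≡29), b=43^0·(≡16) mod 43; (29|43)=-1, (16|43)=+1; (−1)^{2·0·21}·(-1)^0·(+1)^2 = +1.
v=31: a=31^0·(≡10), b=31^1·(≡17) mod 31; (10|31)=+1, (17|31)=-1; (−1)^{0·1·15}·(+1)^1·(-1)^0 = +1.
v=23: a=23^1·(≡10), b=23^3·(≡2) mod 23; (10|23)=-1, (2|23)=+1; (−1)^{1·3·11}·(-1)^3·(+1)^1 = +1.
v=7: a=7^4·(≡2), b=7^0·(≡1) mod 7; (2|7)=+1, (1|7)=+1; (−1)^{4·0·3}·(+1)^0·(+1)^4 = +1.
v=17: a=17^1·(≡16), b=17^-1·(≡10) mod 17; (16|17)=+1, (10|17)=-1; (−1)^{1·-1·8}·(+1)^-1·(-1)^1 = -1.
v=41: a=41^1·(≡24), b=41^1·(≡12) mod 41; (24|41)=-1, (12|41)=-1; (−1)^{1·1·20}·(-1)^1·(-1)^1 = +1.
v=2: v_2(a)=-3, v_2(b)=-1; units ≡ 7, 7 (mod 8); ε·ε+αω+βω = 1·1+-3·0+-1·0 ≡ 1  ⇒  (a,b)_2 = -1.
(32062, -993922 / ℚ) ramifies at {2, 17}: a division algebra.

[2, 17]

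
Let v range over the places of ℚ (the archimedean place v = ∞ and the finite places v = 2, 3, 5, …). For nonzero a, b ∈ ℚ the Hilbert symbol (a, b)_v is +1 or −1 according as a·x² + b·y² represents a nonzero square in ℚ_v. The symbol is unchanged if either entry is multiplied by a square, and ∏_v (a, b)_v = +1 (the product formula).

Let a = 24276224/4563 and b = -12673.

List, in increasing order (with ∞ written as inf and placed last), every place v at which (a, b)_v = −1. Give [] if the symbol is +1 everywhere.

(a, b) ≡ (284487, -12673) mod (ℚ^×)²; places V = {2, 3, 7, 13, 19, 23, 29, 31, ∞}.
(a,b)_23: α=1, u≡2; β=1, v≡1 (mod 23); (2|23)=+1, (1|23)=+1; sign (−1)^1·+1^1·+1^1 = -1.
(a,b)_13: α=-2, u≡11; β=0, v≡2 (mod 13); (11|13)=-1, (2|13)=-1; sign (−1)^0·-1^0·-1^-2 = +1.
(a,b)_7: α=1, u≡6; β=0, v≡4 (mod 7); (6|7)=-1, (4|7)=+1; sign (−1)^0·-1^0·+1^1 = +1.
(a,b)_3: α=-3, u≡2; β=0, v≡2 (mod 3); (2|3)=-1, (2|3)=-1; sign (−1)^0·-1^0·-1^-3 = -1.
(a,b)_2: α=8, β=0; u≡7, v≡7 (mod 8); ε(u)ε(v)=1·1, αω(v)=8·0, βω(u)=0·0; sum ≡ 1  ⇒  -1.
(a,b)_31: α=1, u≡28; β=0, v≡6 (mod 31); (28|31)=+1, (6|31)=-1; sign (−1)^0·+1^0·-1^1 = -1.
(a,b)_∞: sgn(284487)=+, sgn(-12673)=−, so +1.
(a,b)_19: α=1, u≡1; β=1, v≡17 (mod 19); (1|19)=+1, (17|19)=+1; sign (−1)^1·+1^1·+1^1 = -1.
(a,b)_29: α=0, u≡15; β=1, v≡27 (mod 29); (15|29)=-1, (27|29)=-1; sign (−1)^0·-1^1·-1^0 = -1.
(284487, -12673 / ℚ) ramifies at {2, 3, 19, 23, 29, 31}: a division algebra.

[2, 3, 19, 23, 29, 31]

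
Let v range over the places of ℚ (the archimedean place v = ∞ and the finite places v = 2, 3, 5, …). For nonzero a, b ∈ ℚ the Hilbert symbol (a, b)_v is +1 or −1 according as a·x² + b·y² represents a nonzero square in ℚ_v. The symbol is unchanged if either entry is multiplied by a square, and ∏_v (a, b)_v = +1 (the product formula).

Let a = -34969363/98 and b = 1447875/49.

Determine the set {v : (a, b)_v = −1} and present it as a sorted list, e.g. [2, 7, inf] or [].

[2, 13, 43, 47]

(a, b) ≡ (-578006, 715) mod (ℚ^×)²; places V = {2, 3, 5, 7, 11, 13, 43, 47, ∞}.
(a,b)_11: α=3, u≡5; β=1, v≡2 (mod 11); (5|11)=+1, (2|11)=-1; sign (−1)^1·+1^1·-1^3 = +1.
(a,b)_43: α=1, u≡23; β=0, v≡18 (mod 43); (23|43)=+1, (18|43)=-1; sign (−1)^0·+1^0·-1^1 = -1.
(a,b)_2: α=-1, β=0; u≡5, v≡3 (mod 8); ε(u)ε(v)=0·1, αω(v)=-1·1, βω(u)=0·1; sum ≡ 1  ⇒  -1.
(a,b)_3: α=0, u≡1; β=4, v≡1 (mod 3); (1|3)=+1, (1|3)=+1; sign (−1)^0·+1^4·+1^0 = +1.
(a,b)_7: α=-2, u≡6; β=-2, v≡2 (mod 7); (6|7)=-1, (2|7)=+1; sign (−1)^0·-1^-2·+1^-2 = +1.
(a,b)_13: α=1, u≡5; β=1, v≡3 (mod 13); (5|13)=-1, (3|13)=+1; sign (−1)^0·-1^1·+1^1 = -1.
(a,b)_∞: sgn(-578006)=−, sgn(715)=+, so +1.
(a,b)_5: α=0, u≡4; β=3, v≡2 (mod 5); (4|5)=+1, (2|5)=-1; sign (−1)^0·+1^3·-1^0 = +1.
(a,b)_47: α=1, u≡7; β=0, v≡20 (mod 47); (7|47)=+1, (20|47)=-1; sign (−1)^0·+1^0·-1^1 = -1.
|Ram(-578006, 715)| = 4, even; anisotropic at {2, 13, 43, 47}.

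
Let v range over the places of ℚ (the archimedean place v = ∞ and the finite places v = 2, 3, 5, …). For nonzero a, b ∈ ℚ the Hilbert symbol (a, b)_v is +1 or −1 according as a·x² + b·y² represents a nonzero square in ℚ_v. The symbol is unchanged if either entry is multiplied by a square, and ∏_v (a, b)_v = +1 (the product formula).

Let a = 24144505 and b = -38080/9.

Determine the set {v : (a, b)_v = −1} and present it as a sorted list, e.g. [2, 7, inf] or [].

(a, b) ≡ (1705, -595) mod (ℚ^×)²; places V = {2, 3, 5, 7, 11, 17, 31, ∞}.
(a,b)_3: α=0, u≡1; β=-2, v≡2 (mod 3); (1|3)=+1, (2|3)=-1; sign (−1)^0·+1^-2·-1^0 = +1.
(a,b)_11: α=1, u≡4; β=0, v≡10 (mod 11); (4|11)=+1, (10|11)=-1; sign (−1)^0·+1^0·-1^1 = -1.
(a,b)_2: α=0, β=6; u≡1, v≡5 (mod 8); ε(u)ε(v)=0·0, αω(v)=0·1, βω(u)=6·0; sum ≡ 0  ⇒  +1.
(a,b)_5: α=1, u≡1; β=1, v≡1 (mod 5); (1|5)=+1, (1|5)=+1; sign (−1)^0·+1^1·+1^1 = +1.
(a,b)_31: α=1, u≡11; β=0, v≡9 (mod 31); (11|31)=-1, (9|31)=+1; sign (−1)^0·-1^0·+1^1 = +1.
(a,b)_∞: sgn(1705)=+, sgn(-595)=−, so +1.
(a,b)_7: α=2, u≡1; β=1, v≡3 (mod 7); (1|7)=+1, (3|7)=-1; sign (−1)^0·+1^1·-1^2 = +1.
(a,b)_17: α=2, u≡7; β=1, v≡8 (mod 17); (7|17)=-1, (8|17)=+1; sign (−1)^0·-1^1·+1^2 = -1.
|Ram(1705, -595)| = 2, even; anisotropic at {11, 17}.

[11, 17]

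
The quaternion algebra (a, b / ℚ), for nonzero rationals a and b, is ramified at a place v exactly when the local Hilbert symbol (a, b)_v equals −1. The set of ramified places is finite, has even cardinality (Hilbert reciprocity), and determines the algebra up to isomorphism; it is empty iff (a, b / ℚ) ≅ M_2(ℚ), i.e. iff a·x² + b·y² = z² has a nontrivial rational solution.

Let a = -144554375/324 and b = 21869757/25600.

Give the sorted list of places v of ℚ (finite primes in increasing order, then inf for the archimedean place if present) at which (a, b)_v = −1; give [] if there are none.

[37, 47]

Mod squares: a ≡ -231287, b ≡ 269997. Check v ∈ {∞, 2, 3, 5, 7, 13, 19, 23, 37, 43, 47}.
v=5: a=5^4·(≡2), b=5^-2·(≡3) mod 5; (2|5)=-1, (3|5)=-1; (−1)^{4·-2·2}·(-1)^-2·(-1)^4 = +1.
v=3: a=3^-4·(≡1), b=3^5·(≡2) mod 3; (1|3)=+1, (2|3)=-1; (−1)^{-4·5·1}·(+1)^5·(-1)^-4 = +1.
v=23: a=23^0·(≡2), b=23^1·(≡16) mod 23; (2|23)=+1, (16|23)=+1; (−1)^{0·1·11}·(+1)^1·(+1)^0 = +1.
v=13: a=13^0·(≡4), b=13^1·(≡8) mod 13; (4|13)=+1, (8|13)=-1; (−1)^{0·1·6}·(+1)^1·(-1)^0 = +1.
v=37: a=37^1·(≡5), b=37^0·(≡23) mod 37; (5|37)=-1, (23|37)=-1; (−1)^{1·0·18}·(-1)^0·(-1)^1 = -1.
v=2: v_2(a)=-2, v_2(b)=-10; units ≡ 1, 5 (mod 8); ε·ε+αω+βω = 0·0+-2·1+-10·0 ≡ 0  ⇒  (a,b)_2 = +1.
v=19: a=19^1·(≡7), b=19^0·(≡5) mod 19; (7|19)=+1, (5|19)=+1; (−1)^{1·0·9}·(+1)^0·(+1)^1 = +1.
v=43: a=43^0·(≡10), b=43^1·(≡14) mod 43; (10|43)=+1, (14|43)=+1; (−1)^{0·1·21}·(+1)^1·(+1)^0 = +1.
v=∞: -231287 < 0 and 269997 > 0  ⇒  (a,b)_∞ = +1.
v=47: a=47^1·(≡36), b=47^0·(≡22) mod 47; (36|47)=+1, (22|47)=-1; (−1)^{1·0·23}·(+1)^0·(-1)^1 = -1.
v=7: a=7^1·(≡6), b=7^1·(≡4) mod 7; (6|7)=-1, (4|7)=+1; (−1)^{1·1·3}·(-1)^1·(+1)^1 = +1.
|Ram(-231287, 269997)| = 2, even; anisotropic at {37, 47}.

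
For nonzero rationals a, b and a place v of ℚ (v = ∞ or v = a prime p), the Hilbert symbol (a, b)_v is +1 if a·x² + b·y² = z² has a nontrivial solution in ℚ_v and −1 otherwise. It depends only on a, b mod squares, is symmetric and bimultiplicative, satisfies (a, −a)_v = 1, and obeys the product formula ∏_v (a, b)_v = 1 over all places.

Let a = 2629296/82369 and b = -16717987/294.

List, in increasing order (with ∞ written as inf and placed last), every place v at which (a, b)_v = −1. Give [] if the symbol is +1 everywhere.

(a, b) ≡ (19, -1122) mod (ℚ^×)²; places V = {2, 3, 7, 11, 13, 17, 19, 23, 31, 41, ∞}.
(a,b)_7: α=-2, u≡5; β=-2, v≡6 (mod 7); (5|7)=-1, (6|7)=-1; sign (−1)^0·-1^-2·-1^-2 = +1.
(a,b)_17: α=0, u≡2; β=1, v≡1 (mod 17); (2|17)=+1, (1|17)=+1; sign (−1)^0·+1^1·+1^0 = +1.
(a,b)_23: α=0, u≡20; β=2, v≡14 (mod 23); (20|23)=-1, (14|23)=-1; sign (−1)^0·-1^2·-1^0 = +1.
(a,b)_11: α=0, u≡10; β=1, v≡8 (mod 11); (10|11)=-1, (8|11)=-1; sign (−1)^0·-1^1·-1^0 = -1.
(a,b)_∞: sgn(19)=+, sgn(-1122)=−, so +1.
(a,b)_13: α=0, u≡7; β=2, v≡9 (mod 13); (7|13)=-1, (9|13)=+1; sign (−1)^0·-1^2·+1^0 = +1.
(a,b)_41: α=-2, u≡6; β=0, v≡13 (mod 41); (6|41)=-1, (13|41)=-1; sign (−1)^0·-1^0·-1^-2 = +1.
(a,b)_19: α=1, u≡16; β=0, v≡2 (mod 19); (16|19)=+1, (2|19)=-1; sign (−1)^0·+1^0·-1^1 = -1.
(a,b)_3: α=2, u≡1; β=-1, v≡1 (mod 3); (1|3)=+1, (1|3)=+1; sign (−1)^0·+1^-1·+1^2 = +1.
(a,b)_2: α=4, β=-1; u≡3, v≡7 (mod 8); ε(u)ε(v)=1·1, αω(v)=4·0, βω(u)=-1·1; sum ≡ 0  ⇒  +1.
(a,b)_31: α=2, u≡4; β=0, v≡25 (mod 31); (4|31)=+1, (25|31)=+1; sign (−1)^0·+1^0·+1^2 = +1.
Ram(19, -1122) = {11, 19}; no ℚ_11-point on the conic.

[11, 19]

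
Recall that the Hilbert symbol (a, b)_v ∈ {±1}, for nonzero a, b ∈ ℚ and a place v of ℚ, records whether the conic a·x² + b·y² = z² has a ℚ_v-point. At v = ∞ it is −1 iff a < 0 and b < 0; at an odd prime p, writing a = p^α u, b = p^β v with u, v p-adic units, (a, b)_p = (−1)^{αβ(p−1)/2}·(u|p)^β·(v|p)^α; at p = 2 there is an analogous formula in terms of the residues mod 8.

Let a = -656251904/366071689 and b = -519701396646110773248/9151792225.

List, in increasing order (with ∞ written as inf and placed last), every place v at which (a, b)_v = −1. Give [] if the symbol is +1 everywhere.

Mod squares: a ≡ -13079, b ≡ -20213. Check v ∈ {∞, 2, 3, 5, 7, 11, 17, 19, 29, 41, 53}.
v=2: v_2(a)=10, v_2(b)=14; units ≡ 1, 3 (mod 8); ε·ε+αω+βω = 0·1+10·1+14·0 ≡ 0  ⇒  (a,b)_2 = +1.
v=29: a=29^1·(≡1), b=29^3·(≡20) mod 29; (1|29)=+1, (20|29)=+1; (−1)^{1·3·14}·(+1)^3·(+1)^1 = +1.
v=11: a=11^1·(≡10), b=11^4·(≡3) mod 11; (10|11)=-1, (3|11)=+1; (−1)^{1·4·5}·(-1)^4·(+1)^1 = +1.
v=3: a=3^0·(≡1), b=3^2·(≡1) mod 3; (1|3)=+1, (1|3)=+1; (−1)^{0·2·1}·(+1)^2·(+1)^0 = +1.
v=19: a=19^-4·(≡12), b=19^-4·(≡13) mod 19; (12|19)=-1, (13|19)=-1; (−1)^{-4·-4·9}·(-1)^-4·(-1)^-4 = +1.
v=∞: -13079 < 0 and -20213 < 0  ⇒  (a,b)_∞ = -1.
v=5: a=5^0·(≡4), b=5^-2·(≡3) mod 5; (4|5)=+1, (3|5)=-1; (−1)^{0·-2·2}·(+1)^-2·(-1)^0 = +1.
v=53: a=53^-2·(≡30), b=53^-2·(≡41) mod 53; (30|53)=-1, (41|53)=-1; (−1)^{-2·-2·26}·(-1)^-2·(-1)^-2 = +1.
v=17: a=17^0·(≡5), b=17^3·(≡13) mod 17; (5|17)=-1, (13|17)=+1; (−1)^{0·3·8}·(-1)^3·(+1)^0 = -1.
v=41: a=41^1·(≡8), b=41^1·(≡32) mod 41; (8|41)=+1, (32|41)=+1; (−1)^{1·1·20}·(+1)^1·(+1)^1 = +1.
v=7: a=7^2·(≡2), b=7^2·(≡5) mod 7; (2|7)=+1, (5|7)=-1; (−1)^{2·2·3}·(+1)^2·(-1)^2 = +1.
Ram(-13079, -20213) = {17, ∞}; no ℚ_17-point on the conic.

[17, inf]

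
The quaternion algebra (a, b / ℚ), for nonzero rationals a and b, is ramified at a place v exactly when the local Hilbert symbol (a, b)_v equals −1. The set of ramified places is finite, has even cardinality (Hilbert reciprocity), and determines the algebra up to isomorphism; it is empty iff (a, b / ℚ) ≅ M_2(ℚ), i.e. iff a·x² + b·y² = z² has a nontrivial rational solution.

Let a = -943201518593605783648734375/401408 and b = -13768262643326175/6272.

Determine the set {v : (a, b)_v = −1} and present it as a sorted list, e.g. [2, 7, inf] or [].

[3, 19, 31, inf]

(a, b) ≡ (-124062, -3534) mod (ℚ^×)²; places V = {2, 3, 5, 7, 19, 23, 29, 31, ∞}.
(a,b)_5: α=6, u≡2; β=2, v≡4 (mod 5); (2|5)=-1, (4|5)=+1; sign (−1)^0·-1^2·+1^6 = +1.
(a,b)_23: α=3, u≡21; β=2, v≡9 (mod 23); (21|23)=-1, (9|23)=+1; sign (−1)^0·-1^2·+1^3 = +1.
(a,b)_31: α=5, u≡8; β=3, v≡19 (mod 31); (8|31)=+1, (19|31)=+1; sign (−1)^1·+1^3·+1^5 = -1.
(a,b)_19: α=2, u≡13; β=1, v≡5 (mod 19); (13|19)=-1, (5|19)=+1; sign (−1)^0·-1^1·+1^2 = -1.
(a,b)_2: α=-13, β=-7; u≡1, v≡1 (mod 8); ε(u)ε(v)=0·0, αω(v)=-13·0, βω(u)=-7·0; sum ≡ 0  ⇒  +1.
(a,b)_3: α=9, u≡1; β=7, v≡1 (mod 3); (1|3)=+1, (1|3)=+1; sign (−1)^1·+1^7·+1^9 = -1.
(a,b)_∞: sgn(-124062)=−, sgn(-3534)=−, so -1.
(a,b)_29: α=3, u≡14; β=2, v≡4 (mod 29); (14|29)=-1, (4|29)=+1; sign (−1)^0·-1^2·+1^3 = +1.
(a,b)_7: α=-2, u≡3; β=-2, v≡1 (mod 7); (3|7)=-1, (1|7)=+1; sign (−1)^0·-1^-2·+1^-2 = +1.
|Ram(-124062, -3534)| = 4, even; anisotropic at {3, 19, 31, ∞}.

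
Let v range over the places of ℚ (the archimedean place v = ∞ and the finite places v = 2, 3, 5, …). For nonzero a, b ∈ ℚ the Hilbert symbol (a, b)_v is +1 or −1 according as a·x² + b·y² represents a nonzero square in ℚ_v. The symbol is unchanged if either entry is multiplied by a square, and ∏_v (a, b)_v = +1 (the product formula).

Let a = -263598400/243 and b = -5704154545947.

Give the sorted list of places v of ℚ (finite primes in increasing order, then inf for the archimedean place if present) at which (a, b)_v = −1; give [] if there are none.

[19, 23, 29, inf]

(a, b) ≡ (-494247, -627) mod (ℚ^×)²; places V = {2, 3, 5, 11, 13, 19, 23, 29, ∞}.
(a,b)_29: α=1, u≡4; β=2, v≡18 (mod 29); (4|29)=+1, (18|29)=-1; sign (−1)^0·+1^2·-1^1 = -1.
(a,b)_∞: sgn(-494247)=−, sgn(-627)=−, so -1.
(a,b)_13: α=1, u≡6; β=2, v≡3 (mod 13); (6|13)=-1, (3|13)=+1; sign (−1)^0·-1^2·+1^1 = +1.
(a,b)_11: α=0, u≡1; β=3, v≡4 (mod 11); (1|11)=+1, (4|11)=+1; sign (−1)^0·+1^3·+1^0 = +1.
(a,b)_23: α=1, u≡13; β=2, v≡5 (mod 23); (13|23)=+1, (5|23)=-1; sign (−1)^0·+1^2·-1^1 = -1.
(a,b)_5: α=2, u≡3; β=0, v≡3 (mod 5); (3|5)=-1, (3|5)=-1; sign (−1)^0·-1^0·-1^2 = +1.
(a,b)_3: α=-5, u≡2; β=1, v≡1 (mod 3); (2|3)=-1, (1|3)=+1; sign (−1)^1·-1^1·+1^-5 = +1.
(a,b)_19: α=1, u≡7; β=1, v≡5 (mod 19); (7|19)=+1, (5|19)=+1; sign (−1)^1·+1^1·+1^1 = -1.
(a,b)_2: α=6, β=0; u≡1, v≡5 (mod 8); ε(u)ε(v)=0·0, αω(v)=6·1, βω(u)=0·0; sum ≡ 0  ⇒  +1.
Ram(-494247, -627) = {19, 23, 29, ∞}; no ℚ_19-point on the conic.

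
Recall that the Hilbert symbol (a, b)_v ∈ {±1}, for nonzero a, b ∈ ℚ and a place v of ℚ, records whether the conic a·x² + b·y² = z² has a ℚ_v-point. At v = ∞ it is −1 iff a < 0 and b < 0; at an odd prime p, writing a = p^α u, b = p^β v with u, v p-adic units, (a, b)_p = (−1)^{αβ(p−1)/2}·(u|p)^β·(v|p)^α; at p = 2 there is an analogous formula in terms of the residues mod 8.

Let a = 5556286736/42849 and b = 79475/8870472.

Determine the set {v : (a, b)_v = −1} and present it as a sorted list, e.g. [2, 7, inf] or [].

(a, b) ≡ (1001, 22) mod (ℚ^×)²; places V = {2, 3, 5, 7, 11, 13, 17, 19, 23, 31, ∞}.
(a,b)_31: α=2, u≡4; β=0, v≡26 (mod 31); (4|31)=+1, (26|31)=-1; sign (−1)^0·+1^0·-1^2 = +1.
(a,b)_17: α=0, u≡8; β=2, v≡11 (mod 17); (8|17)=+1, (11|17)=-1; sign (−1)^0·+1^2·-1^0 = +1.
(a,b)_23: α=-2, u≡8; β=0, v≡15 (mod 23); (8|23)=+1, (15|23)=-1; sign (−1)^0·+1^0·-1^-2 = +1.
(a,b)_13: α=1, u≡4; β=-2, v≡12 (mod 13); (4|13)=+1, (12|13)=+1; sign (−1)^0·+1^-2·+1^1 = +1.
(a,b)_11: α=1, u≡3; β=1, v≡7 (mod 11); (3|11)=+1, (7|11)=-1; sign (−1)^1·+1^1·-1^1 = +1.
(a,b)_7: α=1, u≡3; β=0, v≡2 (mod 7); (3|7)=-1, (2|7)=+1; sign (−1)^0·-1^0·+1^1 = +1.
(a,b)_∞: sgn(1001)=+, sgn(22)=+, so +1.
(a,b)_2: α=4, β=-3; u≡1, v≡3 (mod 8); ε(u)ε(v)=0·1, αω(v)=4·1, βω(u)=-3·0; sum ≡ 0  ⇒  +1.
(a,b)_19: α=2, u≡2; β=0, v≡2 (mod 19); (2|19)=-1, (2|19)=-1; sign (−1)^0·-1^0·-1^2 = +1.
(a,b)_3: α=-4, u≡2; β=-8, v≡1 (mod 3); (2|3)=-1, (1|3)=+1; sign (−1)^0·-1^-8·+1^-4 = +1.
(a,b)_5: α=0, u≡4; β=2, v≡2 (mod 5); (4|5)=+1, (2|5)=-1; sign (−1)^0·+1^2·-1^0 = +1.
Ram(a, b) = ∅: the form 1001·x² + 22·y² − z² is isotropic over every ℚ_v, so by Hasse–Minkowski it is isotropic over ℚ.

[]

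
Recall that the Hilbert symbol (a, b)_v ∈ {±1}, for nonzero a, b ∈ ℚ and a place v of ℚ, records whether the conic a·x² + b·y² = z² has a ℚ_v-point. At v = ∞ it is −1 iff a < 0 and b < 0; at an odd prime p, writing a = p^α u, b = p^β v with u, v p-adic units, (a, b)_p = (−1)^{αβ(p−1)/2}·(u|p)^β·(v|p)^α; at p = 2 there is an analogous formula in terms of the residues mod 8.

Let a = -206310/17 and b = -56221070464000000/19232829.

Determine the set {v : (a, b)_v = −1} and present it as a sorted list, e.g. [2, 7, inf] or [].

Mod squares: a ≡ -6630, b ≡ -714. Check v ∈ {∞, 2, 3, 5, 7, 11, 13, 17, 23, 29}.
v=23: a=23^2·(≡19), b=23^2·(≡19) mod 23; (19|23)=-1, (19|23)=-1; (−1)^{2·2·11}·(-1)^2·(-1)^2 = +1.
v=7: a=7^0·(≡5), b=7^-1·(≡3) mod 7; (5|7)=-1, (3|7)=-1; (−1)^{0·-1·3}·(-1)^-1·(-1)^0 = -1.
v=∞: -6630 < 0 and -714 < 0  ⇒  (a,b)_∞ = -1.
v=17: a=17^-1·(≡2), b=17^3·(≡4) mod 17; (2|17)=+1, (4|17)=+1; (−1)^{-1·3·8}·(+1)^3·(+1)^-1 = +1.
v=13: a=13^1·(≡4), b=13^2·(≡12) mod 13; (4|13)=+1, (12|13)=+1; (−1)^{1·2·6}·(+1)^2·(+1)^1 = +1.
v=29: a=29^0·(≡10), b=29^-2·(≡11) mod 29; (10|29)=-1, (11|29)=-1; (−1)^{0·-2·14}·(-1)^-2·(-1)^0 = +1.
v=11: a=11^0·(≡1), b=11^-2·(≡9) mod 11; (1|11)=+1, (9|11)=+1; (−1)^{0·-2·5}·(+1)^-2·(+1)^0 = +1.
v=5: a=5^1·(≡4), b=5^6·(≡1) mod 5; (4|5)=+1, (1|5)=+1; (−1)^{1·6·2}·(+1)^6·(+1)^1 = +1.
v=3: a=3^1·(≡1), b=3^-3·(≡2) mod 3; (1|3)=+1, (2|3)=-1; (−1)^{1·-3·1}·(+1)^-3·(-1)^1 = +1.
v=2: v_2(a)=1, v_2(b)=13; units ≡ 5, 3 (mod 8); ε·ε+αω+βω = 0·1+1·1+13·1 ≡ 0  ⇒  (a,b)_2 = +1.
|Ram(-6630, -714)| = 2, even; anisotropic at {7, ∞}.

[7, inf]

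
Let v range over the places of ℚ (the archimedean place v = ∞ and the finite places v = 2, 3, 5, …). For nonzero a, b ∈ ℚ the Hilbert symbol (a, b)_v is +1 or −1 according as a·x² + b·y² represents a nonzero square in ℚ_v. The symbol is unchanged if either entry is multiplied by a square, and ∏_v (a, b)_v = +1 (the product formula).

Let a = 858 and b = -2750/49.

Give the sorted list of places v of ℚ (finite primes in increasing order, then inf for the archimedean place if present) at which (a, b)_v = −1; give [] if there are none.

Mod squares: a ≡ 858, b ≡ -110. Check v ∈ {∞, 2, 3, 5, 7, 11, 13}.
v=3: a=3^1·(≡1), b=3^0·(≡1) mod 3; (1|3)=+1, (1|3)=+1; (−1)^{1·0·1}·(+1)^0·(+1)^1 = +1.
v=5: a=5^0·(≡3), b=5^3·(≡2) mod 5; (3|5)=-1, (2|5)=-1; (−1)^{0·3·2}·(-1)^3·(-1)^0 = -1.
v=2: v_2(a)=1, v_2(b)=1; units ≡ 5, 1 (mod 8); ε·ε+αω+βω = 0·0+1·0+1·1 ≡ 1  ⇒  (a,b)_2 = -1.
v=11: a=11^1·(≡1), b=11^1·(≡5) mod 11; (1|11)=+1, (5|11)=+1; (−1)^{1·1·5}·(+1)^1·(+1)^1 = -1.
v=∞: 858 > 0 and -110 < 0  ⇒  (a,b)_∞ = +1.
v=13: a=13^1·(≡1), b=13^0·(≡11) mod 13; (1|13)=+1, (11|13)=-1; (−1)^{1·0·6}·(+1)^0·(-1)^1 = -1.
v=7: a=7^0·(≡4), b=7^-2·(≡1) mod 7; (4|7)=+1, (1|7)=+1; (−1)^{0·-2·3}·(+1)^-2·(+1)^0 = +1.
Ram(858, -110) = {2, 5, 11, 13}; no ℚ_2-point on the conic.

[2, 5, 11, 13]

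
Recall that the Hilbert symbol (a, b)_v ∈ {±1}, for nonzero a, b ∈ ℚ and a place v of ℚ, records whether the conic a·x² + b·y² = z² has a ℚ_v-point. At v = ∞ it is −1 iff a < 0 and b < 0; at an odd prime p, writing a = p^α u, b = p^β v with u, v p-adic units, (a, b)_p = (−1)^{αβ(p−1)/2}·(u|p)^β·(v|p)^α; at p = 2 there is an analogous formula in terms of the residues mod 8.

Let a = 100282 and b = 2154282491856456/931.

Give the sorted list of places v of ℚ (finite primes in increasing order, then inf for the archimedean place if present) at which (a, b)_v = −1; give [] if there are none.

[19, 29]

Mod squares: a ≡ 100282, b ≡ 646. Check v ∈ {∞, 2, 3, 7, 13, 17, 19, 23, 29}.
v=29: a=29^1·(≡7), b=29^2·(≡15) mod 29; (7|29)=+1, (15|29)=-1; (−1)^{1·2·14}·(+1)^2·(-1)^1 = -1.
v=3: a=3^0·(≡1), b=3^6·(≡1) mod 3; (1|3)=+1, (1|3)=+1; (−1)^{0·6·1}·(+1)^6·(+1)^0 = +1.
v=23: a=23^0·(≡2), b=23^2·(≡2) mod 23; (2|23)=+1, (2|23)=+1; (−1)^{0·2·11}·(+1)^2·(+1)^0 = +1.
v=17: a=17^0·(≡16), b=17^3·(≡4) mod 17; (16|17)=+1, (4|17)=+1; (−1)^{0·3·8}·(+1)^3·(+1)^0 = +1.
v=2: v_2(a)=1, v_2(b)=3; units ≡ 5, 3 (mod 8); ε·ε+αω+βω = 0·1+1·1+3·1 ≡ 0  ⇒  (a,b)_2 = +1.
v=19: a=19^1·(≡15), b=19^-1·(≡8) mod 19; (15|19)=-1, (8|19)=-1; (−1)^{1·-1·9}·(-1)^-1·(-1)^1 = -1.
v=∞: 100282 > 0 and 646 > 0  ⇒  (a,b)_∞ = +1.
v=7: a=7^1·(≡4), b=7^-2·(≡2) mod 7; (4|7)=+1, (2|7)=+1; (−1)^{1·-2·3}·(+1)^-2·(+1)^1 = +1.
v=13: a=13^1·(≡5), b=13^2·(≡10) mod 13; (5|13)=-1, (10|13)=+1; (−1)^{1·2·6}·(-1)^2·(+1)^1 = +1.
(100282, 646 / ℚ) ramifies at {19, 29}: a division algebra.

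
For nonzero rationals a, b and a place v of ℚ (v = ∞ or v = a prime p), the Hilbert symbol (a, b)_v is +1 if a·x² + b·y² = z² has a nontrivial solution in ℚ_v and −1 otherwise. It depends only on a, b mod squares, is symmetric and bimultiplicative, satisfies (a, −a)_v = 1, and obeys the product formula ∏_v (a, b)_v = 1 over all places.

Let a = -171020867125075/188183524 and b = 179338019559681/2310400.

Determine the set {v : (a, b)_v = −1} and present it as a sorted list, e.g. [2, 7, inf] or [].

Mod squares: a ≡ -67224523, b ≡ 201673569. Check v ∈ {∞, 2, 3, 5, 11, 19, 23, 29, 31, 37, 41, 43, 47}.
v=37: a=37^1·(≡19), b=37^1·(≡18) mod 37; (19|37)=-1, (18|37)=-1; (−1)^{1·1·18}·(-1)^1·(-1)^1 = +1.
v=5: a=5^2·(≡3), b=5^-2·(≡1) mod 5; (3|5)=-1, (1|5)=+1; (−1)^{2·-2·2}·(-1)^-2·(+1)^2 = +1.
v=31: a=31^1·(≡28), b=31^1·(≡14) mod 31; (28|31)=+1, (14|31)=+1; (−1)^{1·1·15}·(+1)^1·(+1)^1 = -1.
v=19: a=19^-6·(≡1), b=19^-2·(≡6) mod 19; (1|19)=+1, (6|19)=+1; (−1)^{-6·-2·9}·(+1)^-2·(+1)^-6 = +1.
v=∞: -67224523 < 0 and 201673569 > 0  ⇒  (a,b)_∞ = +1.
v=47: a=47^1·(≡34), b=47^1·(≡40) mod 47; (34|47)=+1, (40|47)=-1; (−1)^{1·1·23}·(+1)^1·(-1)^1 = +1.
v=3: a=3^0·(≡2), b=3^1·(≡1) mod 3; (2|3)=-1, (1|3)=+1; (−1)^{0·1·1}·(-1)^1·(+1)^0 = -1.
v=43: a=43^1·(≡12), b=43^1·(≡27) mod 43; (12|43)=-1, (27|43)=-1; (−1)^{1·1·21}·(-1)^1·(-1)^1 = -1.
v=41: a=41^0·(≡37), b=41^2·(≡13) mod 41; (37|41)=+1, (13|41)=-1; (−1)^{0·2·20}·(+1)^2·(-1)^0 = +1.
v=23: a=23^0·(≡5), b=23^2·(≡12) mod 23; (5|23)=-1, (12|23)=+1; (−1)^{0·2·11}·(-1)^2·(+1)^0 = +1.
v=2: v_2(a)=-2, v_2(b)=-8; units ≡ 5, 1 (mod 8); ε·ε+αω+βω = 0·0+-2·0+-8·1 ≡ 0  ⇒  (a,b)_2 = +1.
v=11: a=11^2·(≡10), b=11^0·(≡1) mod 11; (10|11)=-1, (1|11)=+1; (−1)^{2·0·5}·(-1)^0·(+1)^2 = +1.
v=29: a=29^3·(≡20), b=29^1·(≡21) mod 29; (20|29)=+1, (21|29)=-1; (−1)^{3·1·14}·(+1)^1·(-1)^3 = -1.
(-67224523, 201673569 / ℚ) ramifies at {3, 29, 31, 43}: a division algebra.

[3, 29, 31, 43]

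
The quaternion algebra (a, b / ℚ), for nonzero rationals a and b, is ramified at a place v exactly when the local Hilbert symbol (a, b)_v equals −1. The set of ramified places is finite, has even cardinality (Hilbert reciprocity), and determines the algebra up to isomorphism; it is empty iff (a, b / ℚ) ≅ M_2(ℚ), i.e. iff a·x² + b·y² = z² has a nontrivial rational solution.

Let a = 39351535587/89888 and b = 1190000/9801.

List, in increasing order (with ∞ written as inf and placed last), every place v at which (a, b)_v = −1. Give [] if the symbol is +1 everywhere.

[2, 29]

Mod squares: a ≡ 406, b ≡ 119. Check v ∈ {∞, 2, 3, 5, 7, 11, 13, 17, 29, 53}.
v=∞: 406 > 0 and 119 > 0  ⇒  (a,b)_∞ = +1.
v=3: a=3^4·(≡1), b=3^-4·(≡2) mod 3; (1|3)=+1, (2|3)=-1; (−1)^{4·-4·1}·(+1)^-4·(-1)^4 = +1.
v=7: a=7^3·(≡1), b=7^1·(≡5) mod 7; (1|7)=+1, (5|7)=-1; (−1)^{3·1·3}·(+1)^1·(-1)^3 = +1.
v=53: a=53^-2·(≡34), b=53^0·(≡42) mod 53; (34|53)=-1, (42|53)=+1; (−1)^{-2·0·26}·(-1)^0·(+1)^-2 = +1.
v=5: a=5^0·(≡4), b=5^4·(≡4) mod 5; (4|5)=+1, (4|5)=+1; (−1)^{0·4·2}·(+1)^4·(+1)^0 = +1.
v=13: a=13^2·(≡3), b=13^0·(≡7) mod 13; (3|13)=+1, (7|13)=-1; (−1)^{2·0·6}·(+1)^0·(-1)^2 = +1.
v=2: v_2(a)=-5, v_2(b)=4; units ≡ 3, 7 (mod 8); ε·ε+αω+βω = 1·1+-5·0+4·1 ≡ 1  ⇒  (a,b)_2 = -1.
v=17: a=17^2·(≡16), b=17^1·(≡5) mod 17; (16|17)=+1, (5|17)=-1; (−1)^{2·1·8}·(+1)^1·(-1)^2 = +1.
v=11: a=11^0·(≡8), b=11^-2·(≡5) mod 11; (8|11)=-1, (5|11)=+1; (−1)^{0·-2·5}·(-1)^-2·(+1)^0 = +1.
v=29: a=29^1·(≡2), b=29^0·(≡15) mod 29; (2|29)=-1, (15|29)=-1; (−1)^{1·0·14}·(-1)^0·(-1)^1 = -1.
|Ram(406, 119)| = 2, even; anisotropic at {2, 29}.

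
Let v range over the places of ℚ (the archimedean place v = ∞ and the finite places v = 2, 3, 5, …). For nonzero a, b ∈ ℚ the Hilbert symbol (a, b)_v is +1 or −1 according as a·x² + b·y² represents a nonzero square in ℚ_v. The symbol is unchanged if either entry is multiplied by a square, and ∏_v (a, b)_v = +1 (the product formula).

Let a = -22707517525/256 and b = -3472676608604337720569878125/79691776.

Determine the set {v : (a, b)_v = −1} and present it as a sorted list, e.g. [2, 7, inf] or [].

[3, 7, 11, 17, 19, inf]

(a, b) ≡ (-1309, -53295) mod (ℚ^×)²; places V = {2, 3, 5, 7, 11, 17, 19, ∞}.
(a,b)_∞: sgn(-1309)=−, sgn(-53295)=−, so -1.
(a,b)_11: α=1, u≡7; β=3, v≡6 (mod 11); (7|11)=-1, (6|11)=-1; sign (−1)^1·-1^3·-1^1 = -1.
(a,b)_7: α=5, u≡4; β=14, v≡5 (mod 7); (4|7)=+1, (5|7)=-1; sign (−1)^0·+1^14·-1^5 = -1.
(a,b)_3: α=0, u≡2; β=1, v≡1 (mod 3); (2|3)=-1, (1|3)=+1; sign (−1)^0·-1^1·+1^0 = -1.
(a,b)_17: α=3, u≡1; β=7, v≡6 (mod 17); (1|17)=+1, (6|17)=-1; sign (−1)^0·+1^7·-1^3 = -1.
(a,b)_2: α=-8, β=-22; u≡3, v≡1 (mod 8); ε(u)ε(v)=1·0, αω(v)=-8·0, βω(u)=-22·1; sum ≡ 0  ⇒  +1.
(a,b)_5: α=2, u≡4; β=5, v≡4 (mod 5); (4|5)=+1, (4|5)=+1; sign (−1)^0·+1^5·+1^2 = +1.
(a,b)_19: α=0, u≡12; β=-1, v≡1 (mod 19); (12|19)=-1, (1|19)=+1; sign (−1)^0·-1^-1·+1^0 = -1.
Ram(-1309, -53295) = {3, 7, 11, 17, 19, ∞}; no ℚ_3-point on the conic.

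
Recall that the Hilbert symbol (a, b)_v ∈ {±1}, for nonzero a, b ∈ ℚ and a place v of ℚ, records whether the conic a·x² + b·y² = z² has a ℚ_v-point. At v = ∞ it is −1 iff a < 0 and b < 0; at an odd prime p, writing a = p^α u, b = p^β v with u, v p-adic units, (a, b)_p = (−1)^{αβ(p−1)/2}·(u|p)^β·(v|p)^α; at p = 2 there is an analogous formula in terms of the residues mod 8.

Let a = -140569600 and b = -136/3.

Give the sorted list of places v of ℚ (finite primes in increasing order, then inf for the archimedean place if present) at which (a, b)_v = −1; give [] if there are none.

Mod squares: a ≡ -19, b ≡ -102. Check v ∈ {∞, 2, 3, 5, 17, 19}.
v=5: a=5^2·(≡1), b=5^0·(≡3) mod 5; (1|5)=+1, (3|5)=-1; (−1)^{2·0·2}·(+1)^0·(-1)^2 = +1.
v=2: v_2(a)=10, v_2(b)=3; units ≡ 5, 5 (mod 8); ε·ε+αω+βω = 0·0+10·1+3·1 ≡ 1  ⇒  (a,b)_2 = -1.
v=3: a=3^0·(≡2), b=3^-1·(≡2) mod 3; (2|3)=-1, (2|3)=-1; (−1)^{0·-1·1}·(-1)^-1·(-1)^0 = -1.
v=∞: -19 < 0 and -102 < 0  ⇒  (a,b)_∞ = -1.
v=19: a=19^1·(≡10), b=19^0·(≡18) mod 19; (10|19)=-1, (18|19)=-1; (−1)^{1·0·9}·(-1)^0·(-1)^1 = -1.
v=17: a=17^2·(≡4), b=17^1·(≡3) mod 17; (4|17)=+1, (3|17)=-1; (−1)^{2·1·8}·(+1)^1·(-1)^2 = +1.
(-19, -102 / ℚ) ramifies at {2, 3, 19, ∞}: a division algebra.

[2, 3, 19, inf]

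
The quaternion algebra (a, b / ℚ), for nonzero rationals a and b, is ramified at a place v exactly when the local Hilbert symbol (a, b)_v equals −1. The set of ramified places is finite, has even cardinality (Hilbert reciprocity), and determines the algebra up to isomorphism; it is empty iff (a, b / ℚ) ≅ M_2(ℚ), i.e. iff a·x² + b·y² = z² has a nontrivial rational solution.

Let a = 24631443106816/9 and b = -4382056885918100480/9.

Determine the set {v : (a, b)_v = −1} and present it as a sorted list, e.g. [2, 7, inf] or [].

[7, 13, 19, 23]

(a, b) ≡ (19, -3380195) mod (ℚ^×)²; places V = {2, 3, 5, 7, 13, 17, 19, 23, ∞}.
(a,b)_5: α=0, u≡4; β=1, v≡1 (mod 5); (4|5)=+1, (1|5)=+1; sign (−1)^0·+1^1·+1^0 = +1.
(a,b)_∞: sgn(19)=+, sgn(-3380195)=−, so +1.
(a,b)_2: α=10, β=10; u≡3, v≡5 (mod 8); ε(u)ε(v)=1·0, αω(v)=10·1, βω(u)=10·1; sum ≡ 0  ⇒  +1.
(a,b)_7: α=2, u≡5; β=3, v≡3 (mod 7); (5|7)=-1, (3|7)=-1; sign (−1)^0·-1^3·-1^2 = -1.
(a,b)_13: α=2, u≡6; β=3, v≡11 (mod 13); (6|13)=-1, (11|13)=-1; sign (−1)^0·-1^3·-1^2 = -1.
(a,b)_17: α=2, u≡13; β=3, v≡6 (mod 17); (13|17)=+1, (6|17)=-1; sign (−1)^0·+1^3·-1^2 = +1.
(a,b)_23: α=2, u≡15; β=3, v≡10 (mod 23); (15|23)=-1, (10|23)=-1; sign (−1)^0·-1^3·-1^2 = -1.
(a,b)_19: α=1, u≡11; β=1, v≡7 (mod 19); (11|19)=+1, (7|19)=+1; sign (−1)^1·+1^1·+1^1 = -1.
(a,b)_3: α=-2, u≡1; β=-2, v≡1 (mod 3); (1|3)=+1, (1|3)=+1; sign (−1)^0·+1^-2·+1^-2 = +1.
Ram(19, -3380195) = {7, 13, 19, 23}; no ℚ_7-point on the conic.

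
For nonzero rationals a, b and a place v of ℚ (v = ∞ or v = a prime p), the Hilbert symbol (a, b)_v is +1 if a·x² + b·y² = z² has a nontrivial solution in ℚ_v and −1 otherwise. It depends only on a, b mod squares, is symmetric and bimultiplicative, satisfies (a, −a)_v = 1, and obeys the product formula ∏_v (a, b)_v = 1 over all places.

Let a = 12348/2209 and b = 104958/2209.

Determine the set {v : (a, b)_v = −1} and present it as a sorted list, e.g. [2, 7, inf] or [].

(a, b) ≡ (7, 238) mod (ℚ^×)²; places V = {2, 3, 7, 17, 47, ∞}.
(a,b)_3: α=2, u≡1; β=2, v≡1 (mod 3); (1|3)=+1, (1|3)=+1; sign (−1)^0·+1^2·+1^2 = +1.
(a,b)_2: α=2, β=1; u≡7, v≡7 (mod 8); ε(u)ε(v)=1·1, αω(v)=2·0, βω(u)=1·0; sum ≡ 1  ⇒  -1.
(a,b)_47: α=-2, u≡34; β=-2, v≡7 (mod 47); (34|47)=+1, (7|47)=+1; sign (−1)^0·+1^-2·+1^-2 = +1.
(a,b)_17: α=0, u≡11; β=1, v≡14 (mod 17); (11|17)=-1, (14|17)=-1; sign (−1)^0·-1^1·-1^0 = -1.
(a,b)_∞: sgn(7)=+, sgn(238)=+, so +1.
(a,b)_7: α=3, u≡2; β=3, v≡3 (mod 7); (2|7)=+1, (3|7)=-1; sign (−1)^1·+1^3·-1^3 = +1.
(7, 238 / ℚ) ramifies at {2, 17}: a division algebra.

[2, 17]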